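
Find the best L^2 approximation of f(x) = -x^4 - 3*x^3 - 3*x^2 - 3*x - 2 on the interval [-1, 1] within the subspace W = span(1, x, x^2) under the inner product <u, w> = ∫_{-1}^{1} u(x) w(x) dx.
g(x) = -27*x^2/7 - 24*x/5 - 67/35

The best approximation g ∈ W is the orthogonal projection of f onto W. Writing g = a_0 + a_1 x + a_2 x^2, the coefficients solve the normal equations G · a = b where
  G_{ij} = <φ_i, φ_j> and b_i = <f, φ_i>, with φ_0 = 1, φ_1 = x, φ_2 = x^2.
G =
  [2, 0, 2/3]
  [0, 2/3, 0]
  [2/3, 0, 2/5],
b = (-32/5, -16/5, -296/105).
Solving gives a_0 = -67/35, a_1 = -24/5, a_2 = -27/7, so
  g(x) = -27*x^2/7 - 24*x/5 - 67/35.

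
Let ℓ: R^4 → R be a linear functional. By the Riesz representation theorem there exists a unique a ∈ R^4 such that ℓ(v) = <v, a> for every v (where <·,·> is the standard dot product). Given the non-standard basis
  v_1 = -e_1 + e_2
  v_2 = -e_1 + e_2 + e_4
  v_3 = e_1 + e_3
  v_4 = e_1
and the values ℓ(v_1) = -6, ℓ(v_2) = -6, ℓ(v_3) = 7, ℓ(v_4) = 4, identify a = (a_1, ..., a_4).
a = (4, -2, 3, 0)

Write a = (a_1, ..., a_4) in the standard basis. For each basis vector v_i, ℓ(v_i) = <v_i, a> is a linear equation in the a_j's. Collect the n equations into a matrix system V a = ℓ, where row i of V is v_i (expressed in the standard basis). Since V is invertible (lower-triangular with 1s on the diagonal, up to permutation), solve by back-substitution:
  V =
[[-1, 1, 0, 0],
 [-1, 1, 0, 1],
 [1, 0, 1, 0],
 [1, 0, 0, 0]]
  V a = (-6, -6, 7, 4)
Solving gives a = (4, -2, 3, 0).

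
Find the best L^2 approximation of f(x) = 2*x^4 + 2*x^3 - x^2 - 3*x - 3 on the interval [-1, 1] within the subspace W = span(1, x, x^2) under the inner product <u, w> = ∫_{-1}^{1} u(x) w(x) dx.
g(x) = 5*x^2/7 - 9*x/5 - 111/35

The best approximation g ∈ W is the orthogonal projection of f onto W. Writing g = a_0 + a_1 x + a_2 x^2, the coefficients solve the normal equations G · a = b where
  G_{ij} = <φ_i, φ_j> and b_i = <f, φ_i>, with φ_0 = 1, φ_1 = x, φ_2 = x^2.
G =
  [2, 0, 2/3]
  [0, 2/3, 0]
  [2/3, 0, 2/5],
b = (-88/15, -6/5, -64/35).
Solving gives a_0 = -111/35, a_1 = -9/5, a_2 = 5/7, so
  g(x) = 5*x^2/7 - 9*x/5 - 111/35.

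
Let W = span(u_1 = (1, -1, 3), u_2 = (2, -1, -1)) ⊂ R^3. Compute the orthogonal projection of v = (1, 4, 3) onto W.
proj_W(v) = (-37/33, 19/66, 163/66)

Set up U = [u_1 | ... | u_2] ∈ R^(3×2). The projector onto W = col(U) is P = U (U^T U)^(-1) U^T.
Compute U^T U =
  [11, 0]
  [0, 6],
and U^T v = (6, -5).
Solve U^T U · c = U^T v for the coefficients: c = (6/11, -5/6). The projection is proj_W(v) = U c.
Check: (v - proj_W(v)) · u_1 = 0  (should be 0).
Check: (v - proj_W(v)) · u_2 = 0  (should be 0).
Result: proj_W(v) = (-37/33, 19/66, 163/66).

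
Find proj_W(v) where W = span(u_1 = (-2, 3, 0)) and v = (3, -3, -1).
proj_W(v) = (30/13, -45/13, 0)

Set up U = [u_1 | ... | u_1] ∈ R^(3×1). The projector onto W = col(U) is P = U (U^T U)^(-1) U^T.
Compute U^T U =
  [13],
and U^T v = (-15).
Solve U^T U · c = U^T v for the coefficients: c = (-15/13). The projection is proj_W(v) = U c.
Check: (v - proj_W(v)) · u_1 = 0  (should be 0).
Result: proj_W(v) = (30/13, -45/13, 0).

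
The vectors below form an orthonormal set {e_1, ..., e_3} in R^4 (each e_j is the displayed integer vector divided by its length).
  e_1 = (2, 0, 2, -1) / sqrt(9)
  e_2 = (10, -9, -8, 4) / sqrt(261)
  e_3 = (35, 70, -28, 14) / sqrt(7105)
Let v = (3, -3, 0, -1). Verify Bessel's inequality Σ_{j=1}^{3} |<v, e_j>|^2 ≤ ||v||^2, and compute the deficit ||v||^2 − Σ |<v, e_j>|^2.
Σ |<v, e_j>|^2 = 91/5; ||v||^2 = 19; deficit = 4/5

Write each e_j = u_j / sqrt(<u_j, u_j>) where u_j is the displayed integer vector. Then <v, e_j> = <v, u_j> / sqrt(<u_j, u_j>), so |<v, e_j>|^2 = <v, u_j>^2 / <u_j, u_j>.
Coefficients: <v, e_1> = 7/sqrt(9), <v, e_2> = 53/sqrt(261), <v, e_3> = -119/sqrt(7105).
Square and sum: Σ |<v, e_j>|^2 = 91/5.
Compute ||v||^2 = v·v = 19.
Deficit = 19 − 91/5 = 4/5 ≥ 0, confirming Bessel's inequality. (The deficit equals ||v − Σ <v,e_j> e_j||^2, the squared distance from v to span{e_j}.)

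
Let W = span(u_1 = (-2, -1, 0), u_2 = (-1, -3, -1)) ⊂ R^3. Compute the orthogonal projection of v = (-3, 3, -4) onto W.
proj_W(v) = (-61/30, 16/15, 5/6)

Set up U = [u_1 | ... | u_2] ∈ R^(3×2). The projector onto W = col(U) is P = U (U^T U)^(-1) U^T.
Compute U^T U =
  [5, 5]
  [5, 11],
and U^T v = (3, -2).
Solve U^T U · c = U^T v for the coefficients: c = (43/30, -5/6). The projection is proj_W(v) = U c.
Check: (v - proj_W(v)) · u_1 = 0  (should be 0).
Check: (v - proj_W(v)) · u_2 = 0  (should be 0).
Result: proj_W(v) = (-61/30, 16/15, 5/6).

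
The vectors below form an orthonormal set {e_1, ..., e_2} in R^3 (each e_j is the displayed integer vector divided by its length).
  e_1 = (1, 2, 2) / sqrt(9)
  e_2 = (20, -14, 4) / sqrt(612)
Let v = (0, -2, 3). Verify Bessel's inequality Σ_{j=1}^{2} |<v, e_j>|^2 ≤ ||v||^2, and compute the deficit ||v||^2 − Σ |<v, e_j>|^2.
Σ |<v, e_j>|^2 = 52/17; ||v||^2 = 13; deficit = 169/17

Write each e_j = u_j / sqrt(<u_j, u_j>) where u_j is the displayed integer vector. Then <v, e_j> = <v, u_j> / sqrt(<u_j, u_j>), so |<v, e_j>|^2 = <v, u_j>^2 / <u_j, u_j>.
Coefficients: <v, e_1> = 2/sqrt(9), <v, e_2> = 40/sqrt(612).
Square and sum: Σ |<v, e_j>|^2 = 52/17.
Compute ||v||^2 = v·v = 13.
Deficit = 13 − 52/17 = 169/17 ≥ 0, confirming Bessel's inequality. (The deficit equals ||v − Σ <v,e_j> e_j||^2, the squared distance from v to span{e_j}.)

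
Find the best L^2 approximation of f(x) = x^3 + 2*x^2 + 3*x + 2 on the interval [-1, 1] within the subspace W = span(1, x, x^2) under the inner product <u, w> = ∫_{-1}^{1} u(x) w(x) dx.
g(x) = 2*x^2 + 18*x/5 + 2

The best approximation g ∈ W is the orthogonal projection of f onto W. Writing g = a_0 + a_1 x + a_2 x^2, the coefficients solve the normal equations G · a = b where
  G_{ij} = <φ_i, φ_j> and b_i = <f, φ_i>, with φ_0 = 1, φ_1 = x, φ_2 = x^2.
G =
  [2, 0, 2/3]
  [0, 2/3, 0]
  [2/3, 0, 2/5],
b = (16/3, 12/5, 32/15).
Solving gives a_0 = 2, a_1 = 18/5, a_2 = 2, so
  g(x) = 2*x^2 + 18*x/5 + 2.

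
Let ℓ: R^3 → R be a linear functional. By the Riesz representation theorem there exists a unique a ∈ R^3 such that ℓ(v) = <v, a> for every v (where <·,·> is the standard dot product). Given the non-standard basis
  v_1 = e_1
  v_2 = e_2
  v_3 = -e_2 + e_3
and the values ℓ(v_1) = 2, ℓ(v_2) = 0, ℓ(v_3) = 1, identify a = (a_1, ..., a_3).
a = (2, 0, 1)

Write a = (a_1, ..., a_3) in the standard basis. For each basis vector v_i, ℓ(v_i) = <v_i, a> is a linear equation in the a_j's. Collect the n equations into a matrix system V a = ℓ, where row i of V is v_i (expressed in the standard basis). Since V is invertible (lower-triangular with 1s on the diagonal, up to permutation), solve by back-substitution:
  V =
[[1, 0, 0],
 [0, 1, 0],
 [0, -1, 1]]
  V a = (2, 0, 1)
Solving gives a = (2, 0, 1).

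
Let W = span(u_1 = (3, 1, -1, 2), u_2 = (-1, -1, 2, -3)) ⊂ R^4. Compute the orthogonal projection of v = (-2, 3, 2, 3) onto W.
proj_W(v) = (-31/27, 7/27, -11/9, 40/27)

Set up U = [u_1 | ... | u_2] ∈ R^(4×2). The projector onto W = col(U) is P = U (U^T U)^(-1) U^T.
Compute U^T U =
  [15, -12]
  [-12, 15],
and U^T v = (1, -6).
Solve U^T U · c = U^T v for the coefficients: c = (-19/27, -26/27). The projection is proj_W(v) = U c.
Check: (v - proj_W(v)) · u_1 = 0  (should be 0).
Check: (v - proj_W(v)) · u_2 = 0  (should be 0).
Result: proj_W(v) = (-31/27, 7/27, -11/9, 40/27).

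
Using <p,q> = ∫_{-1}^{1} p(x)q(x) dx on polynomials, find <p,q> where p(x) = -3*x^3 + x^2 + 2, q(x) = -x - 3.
<p,q> = -64/5

Expand the product: p(x)·q(x) = 3*x^4 + 8*x^3 - 3*x^2 - 2*x - 6.
∫_{-1}^{1} of each monomial x^k gives [2/(k+1) if k even, 0 if k odd]. Integrating term-by-term (or equivalently evaluating the antiderivative F(x) = 3*x^5/5 + 2*x^4 - x^3 - x^2 - 6*x at the endpoints):
  F(1) − F(−1) = -27/5 − (37/5) = -64/5.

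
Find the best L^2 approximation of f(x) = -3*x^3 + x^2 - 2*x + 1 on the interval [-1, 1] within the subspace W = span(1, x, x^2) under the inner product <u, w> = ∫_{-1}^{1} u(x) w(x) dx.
g(x) = x^2 - 19*x/5 + 1

The best approximation g ∈ W is the orthogonal projection of f onto W. Writing g = a_0 + a_1 x + a_2 x^2, the coefficients solve the normal equations G · a = b where
  G_{ij} = <φ_i, φ_j> and b_i = <f, φ_i>, with φ_0 = 1, φ_1 = x, φ_2 = x^2.
G =
  [2, 0, 2/3]
  [0, 2/3, 0]
  [2/3, 0, 2/5],
b = (8/3, -38/15, 16/15).
Solving gives a_0 = 1, a_1 = -19/5, a_2 = 1, so
  g(x) = x^2 - 19*x/5 + 1.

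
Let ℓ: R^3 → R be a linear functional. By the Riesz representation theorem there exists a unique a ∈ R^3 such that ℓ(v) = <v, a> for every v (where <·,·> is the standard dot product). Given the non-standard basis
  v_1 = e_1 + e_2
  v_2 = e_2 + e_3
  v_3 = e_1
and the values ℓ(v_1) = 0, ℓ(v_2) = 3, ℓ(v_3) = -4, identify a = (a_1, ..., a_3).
a = (-4, 4, -1)

Write a = (a_1, ..., a_3) in the standard basis. For each basis vector v_i, ℓ(v_i) = <v_i, a> is a linear equation in the a_j's. Collect the n equations into a matrix system V a = ℓ, where row i of V is v_i (expressed in the standard basis). Since V is invertible (lower-triangular with 1s on the diagonal, up to permutation), solve by back-substitution:
  V =
[[1, 1, 0],
 [0, 1, 1],
 [1, 0, 0]]
  V a = (0, 3, -4)
Solving gives a = (-4, 4, -1).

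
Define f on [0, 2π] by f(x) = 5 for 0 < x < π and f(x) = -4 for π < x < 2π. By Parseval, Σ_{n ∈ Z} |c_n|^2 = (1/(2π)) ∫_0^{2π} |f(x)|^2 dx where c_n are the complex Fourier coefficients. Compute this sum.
Σ |c_n|^2 = 41/2

Parseval equates the L^2 energy of f (normalised by 1/(2π)) with the ℓ^2 sum of its Fourier coefficients: (1/(2π)) ∫_0^{2π} |f|^2 = Σ |c_n|^2.
Compute the left side: (1/(2π)) [∫_0^π 5^2 dx + ∫_π^{2π} (-4)^2 dx] = (1/(2π)) · (25π + 16π) = (25 + 16)/2 = 41/2.
So Σ_{n ∈ Z} |c_n|^2 = 41/2.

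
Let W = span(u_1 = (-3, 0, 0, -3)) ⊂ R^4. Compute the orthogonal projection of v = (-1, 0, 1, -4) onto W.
proj_W(v) = (-5/2, 0, 0, -5/2)

Set up U = [u_1 | ... | u_1] ∈ R^(4×1). The projector onto W = col(U) is P = U (U^T U)^(-1) U^T.
Compute U^T U =
  [18],
and U^T v = (15).
Solve U^T U · c = U^T v for the coefficients: c = (5/6). The projection is proj_W(v) = U c.
Check: (v - proj_W(v)) · u_1 = 0  (should be 0).
Result: proj_W(v) = (-5/2, 0, 0, -5/2).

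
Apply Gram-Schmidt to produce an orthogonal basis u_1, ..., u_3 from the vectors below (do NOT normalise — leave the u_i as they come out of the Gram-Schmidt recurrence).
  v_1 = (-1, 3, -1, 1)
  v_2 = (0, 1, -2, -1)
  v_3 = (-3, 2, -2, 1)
Orthogonal basis:
  u_1 = (-1, 3, -1, 1)
  u_2 = (1/3, 0, -5/3, -4/3)
  u_3 = (-29/14, -1, -9/14, 2/7)

Apply the Gram-Schmidt recurrence
  u_1 = v_1
  u_i = v_i − Σ_{j<i} ((v_i · u_j) / (u_j · u_j)) · u_j.

Step by step this gives:
  u_1 = (-1, 3, -1, 1)
  u_2 = (1/3, 0, -5/3, -4/3)
  u_3 = (-29/14, -1, -9/14, 2/7)

Orthogonality check:
  u_2 · u_1 = 0 (should be 0)
  u_3 · u_1 = 0 (should be 0)
  u_3 · u_2 = 0 (should be 0)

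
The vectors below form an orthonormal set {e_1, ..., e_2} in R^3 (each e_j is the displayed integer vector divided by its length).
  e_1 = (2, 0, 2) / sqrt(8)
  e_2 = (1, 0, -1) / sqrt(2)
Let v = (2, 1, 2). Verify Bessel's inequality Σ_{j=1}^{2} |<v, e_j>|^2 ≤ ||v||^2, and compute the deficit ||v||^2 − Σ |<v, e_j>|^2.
Σ |<v, e_j>|^2 = 8; ||v||^2 = 9; deficit = 1

Write each e_j = u_j / sqrt(<u_j, u_j>) where u_j is the displayed integer vector. Then <v, e_j> = <v, u_j> / sqrt(<u_j, u_j>), so |<v, e_j>|^2 = <v, u_j>^2 / <u_j, u_j>.
Coefficients: <v, e_1> = 8/sqrt(8), <v, e_2> = 0/sqrt(2).
Square and sum: Σ |<v, e_j>|^2 = 8.
Compute ||v||^2 = v·v = 9.
Deficit = 9 − 8 = 1 ≥ 0, confirming Bessel's inequality. (The deficit equals ||v − Σ <v,e_j> e_j||^2, the squared distance from v to span{e_j}.)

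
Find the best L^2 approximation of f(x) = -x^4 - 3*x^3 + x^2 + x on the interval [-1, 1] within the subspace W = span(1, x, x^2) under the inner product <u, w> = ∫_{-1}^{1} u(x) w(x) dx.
g(x) = x^2/7 - 4*x/5 + 3/35

The best approximation g ∈ W is the orthogonal projection of f onto W. Writing g = a_0 + a_1 x + a_2 x^2, the coefficients solve the normal equations G · a = b where
  G_{ij} = <φ_i, φ_j> and b_i = <f, φ_i>, with φ_0 = 1, φ_1 = x, φ_2 = x^2.
G =
  [2, 0, 2/3]
  [0, 2/3, 0]
  [2/3, 0, 2/5],
b = (4/15, -8/15, 4/35).
Solving gives a_0 = 3/35, a_1 = -4/5, a_2 = 1/7, so
  g(x) = x^2/7 - 4*x/5 + 3/35.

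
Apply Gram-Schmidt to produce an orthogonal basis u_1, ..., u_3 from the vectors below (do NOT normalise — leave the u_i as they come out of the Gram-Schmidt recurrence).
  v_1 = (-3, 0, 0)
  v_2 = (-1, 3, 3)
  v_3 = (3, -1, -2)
Orthogonal basis:
  u_1 = (-3, 0, 0)
  u_2 = (0, 3, 3)
  u_3 = (0, 1/2, -1/2)

Apply the Gram-Schmidt recurrence
  u_1 = v_1
  u_i = v_i − Σ_{j<i} ((v_i · u_j) / (u_j · u_j)) · u_j.

Step by step this gives:
  u_1 = (-3, 0, 0)
  u_2 = (0, 3, 3)
  u_3 = (0, 1/2, -1/2)

Orthogonality check:
  u_2 · u_1 = 0 (should be 0)
  u_3 · u_1 = 0 (should be 0)
  u_3 · u_2 = 0 (should be 0)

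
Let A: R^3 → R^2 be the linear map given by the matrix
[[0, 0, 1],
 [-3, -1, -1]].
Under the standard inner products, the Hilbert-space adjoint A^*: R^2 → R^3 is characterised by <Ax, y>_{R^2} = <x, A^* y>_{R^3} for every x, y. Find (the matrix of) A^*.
A^* = A^T =
[[0, -3],
 [0, -1],
 [1, -1]]

For real matrices with standard dot products, the defining identity <Ax, y> = <x, A^* y> gives (Ax)^T y = x^T (A^*) y, i.e. x^T A^T y = x^T (A^*) y. Since this holds for all x, y, we must have A^* = A^T. Therefore
A^* =
[[0, -3],
 [0, -1],
 [1, -1]].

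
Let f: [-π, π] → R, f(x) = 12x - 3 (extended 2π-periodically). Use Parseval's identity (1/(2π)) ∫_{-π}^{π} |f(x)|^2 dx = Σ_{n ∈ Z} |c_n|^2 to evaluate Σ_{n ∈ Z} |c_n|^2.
Σ |c_n|^2 = 48π^2 + 9

Expand and integrate term by term over [-π, π]:
  ∫ (12x)^2 dx = 144·(2π^3/3); ∫ 2·12·(-3)·x dx = 0 (odd integrand); ∫ (-3)^2 dx = 9·2π.
So (1/(2π)) ∫_{-π}^{π} (12x - 3)^2 dx = 144π^2/3 + 9 = 48π^2 + 9.
Parseval ⇒ Σ |c_n|^2 = 48π^2 + 9.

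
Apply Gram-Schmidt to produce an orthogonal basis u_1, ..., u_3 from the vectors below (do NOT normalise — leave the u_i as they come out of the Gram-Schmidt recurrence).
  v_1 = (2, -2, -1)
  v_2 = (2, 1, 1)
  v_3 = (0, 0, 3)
Orthogonal basis:
  u_1 = (2, -2, -1)
  u_2 = (16/9, 11/9, 10/9)
  u_3 = (-18/53, -72/53, 108/53)

Apply the Gram-Schmidt recurrence
  u_1 = v_1
  u_i = v_i − Σ_{j<i} ((v_i · u_j) / (u_j · u_j)) · u_j.

Step by step this gives:
  u_1 = (2, -2, -1)
  u_2 = (16/9, 11/9, 10/9)
  u_3 = (-18/53, -72/53, 108/53)

Orthogonality check:
  u_2 · u_1 = 0 (should be 0)
  u_3 · u_1 = 0 (should be 0)
  u_3 · u_2 = 0 (should be 0)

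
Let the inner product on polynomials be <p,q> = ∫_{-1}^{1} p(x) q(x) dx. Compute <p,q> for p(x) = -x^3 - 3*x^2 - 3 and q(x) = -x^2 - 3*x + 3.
<p,q> = -98/5

Expand the product: p(x)·q(x) = x^5 + 6*x^4 + 6*x^3 - 6*x^2 + 9*x - 9.
∫_{-1}^{1} of each monomial x^k gives [2/(k+1) if k even, 0 if k odd]. Integrating term-by-term (or equivalently evaluating the antiderivative F(x) = x^6/6 + 6*x^5/5 + 3*x^4/2 - 2*x^3 + 9*x^2/2 - 9*x at the endpoints):
  F(1) − F(−1) = -109/30 − (479/30) = -98/5.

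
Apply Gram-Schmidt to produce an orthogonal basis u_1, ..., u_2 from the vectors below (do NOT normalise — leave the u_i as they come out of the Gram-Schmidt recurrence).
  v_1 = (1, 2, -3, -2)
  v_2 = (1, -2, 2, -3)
Orthogonal basis:
  u_1 = (1, 2, -3, -2)
  u_2 = (7/6, -5/3, 3/2, -10/3)

Apply the Gram-Schmidt recurrence
  u_1 = v_1
  u_i = v_i − Σ_{j<i} ((v_i · u_j) / (u_j · u_j)) · u_j.

Step by step this gives:
  u_1 = (1, 2, -3, -2)
  u_2 = (7/6, -5/3, 3/2, -10/3)

Orthogonality check:
  u_2 · u_1 = 0 (should be 0)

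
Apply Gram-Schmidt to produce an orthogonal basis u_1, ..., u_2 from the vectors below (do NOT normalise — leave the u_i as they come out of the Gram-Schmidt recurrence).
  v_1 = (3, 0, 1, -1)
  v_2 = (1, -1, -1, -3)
Orthogonal basis:
  u_1 = (3, 0, 1, -1)
  u_2 = (-4/11, -1, -16/11, -28/11)

Apply the Gram-Schmidt recurrence
  u_1 = v_1
  u_i = v_i − Σ_{j<i} ((v_i · u_j) / (u_j · u_j)) · u_j.

Step by step this gives:
  u_1 = (3, 0, 1, -1)
  u_2 = (-4/11, -1, -16/11, -28/11)

Orthogonality check:
  u_2 · u_1 = 0 (should be 0)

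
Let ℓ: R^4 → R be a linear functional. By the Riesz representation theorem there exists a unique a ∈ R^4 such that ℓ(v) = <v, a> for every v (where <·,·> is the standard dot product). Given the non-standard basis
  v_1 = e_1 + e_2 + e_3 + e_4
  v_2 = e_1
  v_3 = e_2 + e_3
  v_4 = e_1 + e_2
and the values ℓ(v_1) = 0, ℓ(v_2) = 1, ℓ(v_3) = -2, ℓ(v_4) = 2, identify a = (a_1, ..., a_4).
a = (1, 1, -3, 1)

Write a = (a_1, ..., a_4) in the standard basis. For each basis vector v_i, ℓ(v_i) = <v_i, a> is a linear equation in the a_j's. Collect the n equations into a matrix system V a = ℓ, where row i of V is v_i (expressed in the standard basis). Since V is invertible (lower-triangular with 1s on the diagonal, up to permutation), solve by back-substitution:
  V =
[[1, 1, 1, 1],
 [1, 0, 0, 0],
 [0, 1, 1, 0],
 [1, 1, 0, 0]]
  V a = (0, 1, -2, 2)
Solving gives a = (1, 1, -3, 1).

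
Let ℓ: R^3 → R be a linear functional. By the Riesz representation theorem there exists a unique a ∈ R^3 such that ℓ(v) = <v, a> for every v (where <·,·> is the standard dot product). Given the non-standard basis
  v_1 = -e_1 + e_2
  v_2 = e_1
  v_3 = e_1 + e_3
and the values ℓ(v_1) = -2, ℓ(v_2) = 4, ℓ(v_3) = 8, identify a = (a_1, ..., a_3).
a = (4, 2, 4)

Write a = (a_1, ..., a_3) in the standard basis. For each basis vector v_i, ℓ(v_i) = <v_i, a> is a linear equation in the a_j's. Collect the n equations into a matrix system V a = ℓ, where row i of V is v_i (expressed in the standard basis). Since V is invertible (lower-triangular with 1s on the diagonal, up to permutation), solve by back-substitution:
  V =
[[-1, 1, 0],
 [1, 0, 0],
 [1, 0, 1]]
  V a = (-2, 4, 8)
Solving gives a = (4, 2, 4).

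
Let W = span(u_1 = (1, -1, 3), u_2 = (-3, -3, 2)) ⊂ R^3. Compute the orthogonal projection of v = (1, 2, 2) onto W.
proj_W(v) = (395/206, 115/206, 125/103)

Set up U = [u_1 | ... | u_2] ∈ R^(3×2). The projector onto W = col(U) is P = U (U^T U)^(-1) U^T.
Compute U^T U =
  [11, 6]
  [6, 22],
and U^T v = (5, -5).
Solve U^T U · c = U^T v for the coefficients: c = (70/103, -85/206). The projection is proj_W(v) = U c.
Check: (v - proj_W(v)) · u_1 = 0  (should be 0).
Check: (v - proj_W(v)) · u_2 = 0  (should be 0).
Result: proj_W(v) = (395/206, 115/206, 125/103).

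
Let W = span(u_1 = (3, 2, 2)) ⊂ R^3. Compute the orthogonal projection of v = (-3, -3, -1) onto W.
proj_W(v) = (-3, -2, -2)

Set up U = [u_1 | ... | u_1] ∈ R^(3×1). The projector onto W = col(U) is P = U (U^T U)^(-1) U^T.
Compute U^T U =
  [17],
and U^T v = (-17).
Solve U^T U · c = U^T v for the coefficients: c = (-1). The projection is proj_W(v) = U c.
Check: (v - proj_W(v)) · u_1 = 0  (should be 0).
Result: proj_W(v) = (-3, -2, -2).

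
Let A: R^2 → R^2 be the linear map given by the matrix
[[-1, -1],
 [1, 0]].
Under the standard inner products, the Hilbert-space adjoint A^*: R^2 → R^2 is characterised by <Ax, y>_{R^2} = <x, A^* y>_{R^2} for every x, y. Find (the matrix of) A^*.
A^* = A^T =
[[-1, 1],
 [-1, 0]]

For real matrices with standard dot products, the defining identity <Ax, y> = <x, A^* y> gives (Ax)^T y = x^T (A^*) y, i.e. x^T A^T y = x^T (A^*) y. Since this holds for all x, y, we must have A^* = A^T. Therefore
A^* =
[[-1, 1],
 [-1, 0]].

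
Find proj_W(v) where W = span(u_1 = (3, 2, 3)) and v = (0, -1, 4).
proj_W(v) = (15/11, 10/11, 15/11)

Set up U = [u_1 | ... | u_1] ∈ R^(3×1). The projector onto W = col(U) is P = U (U^T U)^(-1) U^T.
Compute U^T U =
  [22],
and U^T v = (10).
Solve U^T U · c = U^T v for the coefficients: c = (5/11). The projection is proj_W(v) = U c.
Check: (v - proj_W(v)) · u_1 = 0  (should be 0).
Result: proj_W(v) = (15/11, 10/11, 15/11).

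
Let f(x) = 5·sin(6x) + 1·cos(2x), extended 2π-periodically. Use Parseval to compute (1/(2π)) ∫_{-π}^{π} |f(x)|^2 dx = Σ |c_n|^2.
Σ |c_n|^2 = 13

Expand |f|^2 and use orthogonality of {sin(nx), cos(mx)} on [-π, π]:
  ∫_{-π}^{π} sin(nx)^2 dx = π, ∫ cos(mx)^2 dx = π, and cross terms integrate to 0.
So ∫_{-π}^{π} f(x)^2 dx = 5^2 · π + 1^2 · π = (25 + 1)π.
Divide by 2π: (25 + 1)/2 = 13.
By Parseval, this equals Σ |c_n|^2.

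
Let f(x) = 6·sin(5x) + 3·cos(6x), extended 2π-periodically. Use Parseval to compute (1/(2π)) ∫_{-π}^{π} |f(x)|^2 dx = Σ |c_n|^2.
Σ |c_n|^2 = 45/2

Expand |f|^2 and use orthogonality of {sin(nx), cos(mx)} on [-π, π]:
  ∫_{-π}^{π} sin(nx)^2 dx = π, ∫ cos(mx)^2 dx = π, and cross terms integrate to 0.
So ∫_{-π}^{π} f(x)^2 dx = 6^2 · π + 3^2 · π = (36 + 9)π.
Divide by 2π: (36 + 9)/2 = 45/2.
By Parseval, this equals Σ |c_n|^2.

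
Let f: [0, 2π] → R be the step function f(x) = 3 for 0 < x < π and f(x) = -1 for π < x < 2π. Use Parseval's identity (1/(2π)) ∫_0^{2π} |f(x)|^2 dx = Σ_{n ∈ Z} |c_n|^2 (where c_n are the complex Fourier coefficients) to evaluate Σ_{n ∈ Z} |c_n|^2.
Σ |c_n|^2 = 5

Parseval equates the L^2 energy of f (normalised by 1/(2π)) with the ℓ^2 sum of its Fourier coefficients: (1/(2π)) ∫_0^{2π} |f|^2 = Σ |c_n|^2.
Compute the left side: (1/(2π)) [∫_0^π 3^2 dx + ∫_π^{2π} (-1)^2 dx] = (1/(2π)) · (9π + 1π) = (9 + 1)/2 = 5.
So Σ_{n ∈ Z} |c_n|^2 = 5.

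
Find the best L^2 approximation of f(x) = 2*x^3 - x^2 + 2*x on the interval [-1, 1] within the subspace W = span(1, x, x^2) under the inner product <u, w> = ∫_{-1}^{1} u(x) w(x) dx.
g(x) = -x^2 + 16*x/5

The best approximation g ∈ W is the orthogonal projection of f onto W. Writing g = a_0 + a_1 x + a_2 x^2, the coefficients solve the normal equations G · a = b where
  G_{ij} = <φ_i, φ_j> and b_i = <f, φ_i>, with φ_0 = 1, φ_1 = x, φ_2 = x^2.
G =
  [2, 0, 2/3]
  [0, 2/3, 0]
  [2/3, 0, 2/5],
b = (-2/3, 32/15, -2/5).
Solving gives a_0 = 0, a_1 = 16/5, a_2 = -1, so
  g(x) = -x^2 + 16*x/5.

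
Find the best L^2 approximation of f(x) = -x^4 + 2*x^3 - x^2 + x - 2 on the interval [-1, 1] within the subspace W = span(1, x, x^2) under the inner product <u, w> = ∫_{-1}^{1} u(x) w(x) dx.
g(x) = -13*x^2/7 + 11*x/5 - 67/35

The best approximation g ∈ W is the orthogonal projection of f onto W. Writing g = a_0 + a_1 x + a_2 x^2, the coefficients solve the normal equations G · a = b where
  G_{ij} = <φ_i, φ_j> and b_i = <f, φ_i>, with φ_0 = 1, φ_1 = x, φ_2 = x^2.
G =
  [2, 0, 2/3]
  [0, 2/3, 0]
  [2/3, 0, 2/5],
b = (-76/15, 22/15, -212/105).
Solving gives a_0 = -67/35, a_1 = 11/5, a_2 = -13/7, so
  g(x) = -13*x^2/7 + 11*x/5 - 67/35.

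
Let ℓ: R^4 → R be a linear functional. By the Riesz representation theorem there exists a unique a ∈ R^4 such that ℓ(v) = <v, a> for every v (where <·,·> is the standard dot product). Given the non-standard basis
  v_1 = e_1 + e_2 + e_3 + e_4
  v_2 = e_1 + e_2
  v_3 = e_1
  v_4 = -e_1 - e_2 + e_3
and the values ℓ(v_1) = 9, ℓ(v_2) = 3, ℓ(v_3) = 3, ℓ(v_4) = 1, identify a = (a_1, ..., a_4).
a = (3, 0, 4, 2)

Write a = (a_1, ..., a_4) in the standard basis. For each basis vector v_i, ℓ(v_i) = <v_i, a> is a linear equation in the a_j's. Collect the n equations into a matrix system V a = ℓ, where row i of V is v_i (expressed in the standard basis). Since V is invertible (lower-triangular with 1s on the diagonal, up to permutation), solve by back-substitution:
  V =
[[1, 1, 1, 1],
 [1, 1, 0, 0],
 [1, 0, 0, 0],
 [-1, -1, 1, 0]]
  V a = (9, 3, 3, 1)
Solving gives a = (3, 0, 4, 2).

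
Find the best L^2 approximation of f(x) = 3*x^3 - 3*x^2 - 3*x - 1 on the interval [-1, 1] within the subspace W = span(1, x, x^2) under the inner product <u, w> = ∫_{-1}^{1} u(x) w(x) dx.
g(x) = -3*x^2 - 6*x/5 - 1

The best approximation g ∈ W is the orthogonal projection of f onto W. Writing g = a_0 + a_1 x + a_2 x^2, the coefficients solve the normal equations G · a = b where
  G_{ij} = <φ_i, φ_j> and b_i = <f, φ_i>, with φ_0 = 1, φ_1 = x, φ_2 = x^2.
G =
  [2, 0, 2/3]
  [0, 2/3, 0]
  [2/3, 0, 2/5],
b = (-4, -4/5, -28/15).
Solving gives a_0 = -1, a_1 = -6/5, a_2 = -3, so
  g(x) = -3*x^2 - 6*x/5 - 1.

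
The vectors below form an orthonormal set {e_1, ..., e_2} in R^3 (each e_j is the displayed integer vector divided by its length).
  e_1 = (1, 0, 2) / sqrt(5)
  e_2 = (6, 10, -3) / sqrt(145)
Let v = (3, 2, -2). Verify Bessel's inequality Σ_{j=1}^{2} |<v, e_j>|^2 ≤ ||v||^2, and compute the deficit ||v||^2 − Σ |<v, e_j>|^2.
Σ |<v, e_j>|^2 = 393/29; ||v||^2 = 17; deficit = 100/29

Write each e_j = u_j / sqrt(<u_j, u_j>) where u_j is the displayed integer vector. Then <v, e_j> = <v, u_j> / sqrt(<u_j, u_j>), so |<v, e_j>|^2 = <v, u_j>^2 / <u_j, u_j>.
Coefficients: <v, e_1> = -1/sqrt(5), <v, e_2> = 44/sqrt(145).
Square and sum: Σ |<v, e_j>|^2 = 393/29.
Compute ||v||^2 = v·v = 17.
Deficit = 17 − 393/29 = 100/29 ≥ 0, confirming Bessel's inequality. (The deficit equals ||v − Σ <v,e_j> e_j||^2, the squared distance from v to span{e_j}.)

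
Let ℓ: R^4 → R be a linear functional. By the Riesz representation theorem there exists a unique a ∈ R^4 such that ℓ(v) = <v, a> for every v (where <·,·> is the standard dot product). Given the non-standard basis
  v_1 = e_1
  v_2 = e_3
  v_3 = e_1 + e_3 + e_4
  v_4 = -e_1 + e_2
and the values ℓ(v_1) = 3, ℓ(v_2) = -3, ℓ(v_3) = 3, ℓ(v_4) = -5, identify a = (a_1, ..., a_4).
a = (3, -2, -3, 3)

Write a = (a_1, ..., a_4) in the standard basis. For each basis vector v_i, ℓ(v_i) = <v_i, a> is a linear equation in the a_j's. Collect the n equations into a matrix system V a = ℓ, where row i of V is v_i (expressed in the standard basis). Since V is invertible (lower-triangular with 1s on the diagonal, up to permutation), solve by back-substitution:
  V =
[[1, 0, 0, 0],
 [0, 0, 1, 0],
 [1, 0, 1, 1],
 [-1, 1, 0, 0]]
  V a = (3, -3, 3, -5)
Solving gives a = (3, -2, -3, 3).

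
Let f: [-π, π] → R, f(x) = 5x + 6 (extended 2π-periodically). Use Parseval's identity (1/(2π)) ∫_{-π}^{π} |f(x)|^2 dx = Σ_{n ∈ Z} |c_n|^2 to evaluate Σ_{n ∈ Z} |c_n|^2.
Σ |c_n|^2 = 25π^2/3 + 36

Expand and integrate term by term over [-π, π]:
  ∫ (5x)^2 dx = 25·(2π^3/3); ∫ 2·5·(6)·x dx = 0 (odd integrand); ∫ 6^2 dx = 36·2π.
So (1/(2π)) ∫_{-π}^{π} (5x + 6)^2 dx = 25π^2/3 + 36 = 25π^2/3 + 36.
Parseval ⇒ Σ |c_n|^2 = 25π^2/3 + 36.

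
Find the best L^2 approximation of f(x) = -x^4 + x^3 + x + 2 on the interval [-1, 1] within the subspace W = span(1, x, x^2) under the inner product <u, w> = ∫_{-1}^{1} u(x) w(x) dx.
g(x) = -6*x^2/7 + 8*x/5 + 73/35

The best approximation g ∈ W is the orthogonal projection of f onto W. Writing g = a_0 + a_1 x + a_2 x^2, the coefficients solve the normal equations G · a = b where
  G_{ij} = <φ_i, φ_j> and b_i = <f, φ_i>, with φ_0 = 1, φ_1 = x, φ_2 = x^2.
G =
  [2, 0, 2/3]
  [0, 2/3, 0]
  [2/3, 0, 2/5],
b = (18/5, 16/15, 22/21).
Solving gives a_0 = 73/35, a_1 = 8/5, a_2 = -6/7, so
  g(x) = -6*x^2/7 + 8*x/5 + 73/35.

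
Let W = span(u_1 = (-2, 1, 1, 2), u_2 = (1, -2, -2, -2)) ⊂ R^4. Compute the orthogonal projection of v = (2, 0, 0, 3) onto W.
proj_W(v) = (4/15, 13/15, 13/15, 2/5)

Set up U = [u_1 | ... | u_2] ∈ R^(4×2). The projector onto W = col(U) is P = U (U^T U)^(-1) U^T.
Compute U^T U =
  [10, -10]
  [-10, 13],
and U^T v = (2, -4).
Solve U^T U · c = U^T v for the coefficients: c = (-7/15, -2/3). The projection is proj_W(v) = U c.
Check: (v - proj_W(v)) · u_1 = 0  (should be 0).
Check: (v - proj_W(v)) · u_2 = 0  (should be 0).
Result: proj_W(v) = (4/15, 13/15, 13/15, 2/5).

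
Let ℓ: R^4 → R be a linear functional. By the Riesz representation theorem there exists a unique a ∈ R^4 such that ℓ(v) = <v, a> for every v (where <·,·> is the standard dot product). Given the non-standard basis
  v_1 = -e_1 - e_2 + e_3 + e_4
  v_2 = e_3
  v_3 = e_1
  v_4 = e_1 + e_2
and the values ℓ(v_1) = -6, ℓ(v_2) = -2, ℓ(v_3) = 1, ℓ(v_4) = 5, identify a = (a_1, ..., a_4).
a = (1, 4, -2, 1)

Write a = (a_1, ..., a_4) in the standard basis. For each basis vector v_i, ℓ(v_i) = <v_i, a> is a linear equation in the a_j's. Collect the n equations into a matrix system V a = ℓ, where row i of V is v_i (expressed in the standard basis). Since V is invertible (lower-triangular with 1s on the diagonal, up to permutation), solve by back-substitution:
  V =
[[-1, -1, 1, 1],
 [0, 0, 1, 0],
 [1, 0, 0, 0],
 [1, 1, 0, 0]]
  V a = (-6, -2, 1, 5)
Solving gives a = (1, 4, -2, 1).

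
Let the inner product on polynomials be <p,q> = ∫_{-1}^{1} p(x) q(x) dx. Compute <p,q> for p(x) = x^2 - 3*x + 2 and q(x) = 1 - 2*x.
<p,q> = 26/3

Expand the product: p(x)·q(x) = -2*x^3 + 7*x^2 - 7*x + 2.
∫_{-1}^{1} of each monomial x^k gives [2/(k+1) if k even, 0 if k odd]. Integrating term-by-term (or equivalently evaluating the antiderivative F(x) = -x^4/2 + 7*x^3/3 - 7*x^2/2 + 2*x at the endpoints):
  F(1) − F(−1) = 1/3 − (-25/3) = 26/3.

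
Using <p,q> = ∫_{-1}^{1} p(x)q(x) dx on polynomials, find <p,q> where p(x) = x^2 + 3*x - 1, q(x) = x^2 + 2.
<p,q> = -44/15

Expand the product: p(x)·q(x) = x^4 + 3*x^3 + x^2 + 6*x - 2.
∫_{-1}^{1} of each monomial x^k gives [2/(k+1) if k even, 0 if k odd]. Integrating term-by-term (or equivalently evaluating the antiderivative F(x) = x^5/5 + 3*x^4/4 + x^3/3 + 3*x^2 - 2*x at the endpoints):
  F(1) − F(−1) = 137/60 − (313/60) = -44/15.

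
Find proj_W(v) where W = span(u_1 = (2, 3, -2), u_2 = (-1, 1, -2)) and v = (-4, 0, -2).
proj_W(v) = (-284/77, -36/77, -184/77)

Set up U = [u_1 | ... | u_2] ∈ R^(3×2). The projector onto W = col(U) is P = U (U^T U)^(-1) U^T.
Compute U^T U =
  [17, 5]
  [5, 6],
and U^T v = (-4, 8).
Solve U^T U · c = U^T v for the coefficients: c = (-64/77, 156/77). The projection is proj_W(v) = U c.
Check: (v - proj_W(v)) · u_1 = 0  (should be 0).
Check: (v - proj_W(v)) · u_2 = 0  (should be 0).
Result: proj_W(v) = (-284/77, -36/77, -184/77).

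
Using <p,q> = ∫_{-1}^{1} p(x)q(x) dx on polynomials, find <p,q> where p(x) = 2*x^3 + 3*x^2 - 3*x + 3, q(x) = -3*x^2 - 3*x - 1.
<p,q> = -14

Expand the product: p(x)·q(x) = -6*x^5 - 15*x^4 - 2*x^3 - 3*x^2 - 6*x - 3.
∫_{-1}^{1} of each monomial x^k gives [2/(k+1) if k even, 0 if k odd]. Integrating term-by-term (or equivalently evaluating the antiderivative F(x) = -x^6 - 3*x^5 - x^4/2 - x^3 - 3*x^2 - 3*x at the endpoints):
  F(1) − F(−1) = -23/2 − (5/2) = -14.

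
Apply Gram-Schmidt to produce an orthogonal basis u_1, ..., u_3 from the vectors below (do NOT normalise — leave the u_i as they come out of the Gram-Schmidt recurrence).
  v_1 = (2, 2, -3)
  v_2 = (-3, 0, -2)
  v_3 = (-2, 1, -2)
Orthogonal basis:
  u_1 = (2, 2, -3)
  u_2 = (-3, 0, -2)
  u_3 = (-36/221, 9/17, 54/221)

Apply the Gram-Schmidt recurrence
  u_1 = v_1
  u_i = v_i − Σ_{j<i} ((v_i · u_j) / (u_j · u_j)) · u_j.

Step by step this gives:
  u_1 = (2, 2, -3)
  u_2 = (-3, 0, -2)
  u_3 = (-36/221, 9/17, 54/221)

Orthogonality check:
  u_2 · u_1 = 0 (should be 0)
  u_3 · u_1 = 0 (should be 0)
  u_3 · u_2 = 0 (should be 0)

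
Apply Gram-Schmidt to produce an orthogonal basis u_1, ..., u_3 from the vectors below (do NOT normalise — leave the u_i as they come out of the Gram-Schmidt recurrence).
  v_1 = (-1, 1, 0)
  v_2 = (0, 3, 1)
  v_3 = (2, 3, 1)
Orthogonal basis:
  u_1 = (-1, 1, 0)
  u_2 = (3/2, 3/2, 1)
  u_3 = (2/11, 2/11, -6/11)

Apply the Gram-Schmidt recurrence
  u_1 = v_1
  u_i = v_i − Σ_{j<i} ((v_i · u_j) / (u_j · u_j)) · u_j.

Step by step this gives:
  u_1 = (-1, 1, 0)
  u_2 = (3/2, 3/2, 1)
  u_3 = (2/11, 2/11, -6/11)

Orthogonality check:
  u_2 · u_1 = 0 (should be 0)
  u_3 · u_1 = 0 (should be 0)
  u_3 · u_2 = 0 (should be 0)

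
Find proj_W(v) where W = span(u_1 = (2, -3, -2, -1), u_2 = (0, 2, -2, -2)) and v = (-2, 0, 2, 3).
proj_W(v) = (-11/9, 1/6, 26/9, 41/18)

Set up U = [u_1 | ... | u_2] ∈ R^(4×2). The projector onto W = col(U) is P = U (U^T U)^(-1) U^T.
Compute U^T U =
  [18, 0]
  [0, 12],
and U^T v = (-11, -10).
Solve U^T U · c = U^T v for the coefficients: c = (-11/18, -5/6). The projection is proj_W(v) = U c.
Check: (v - proj_W(v)) · u_1 = 0  (should be 0).
Check: (v - proj_W(v)) · u_2 = 0  (should be 0).
Result: proj_W(v) = (-11/9, 1/6, 26/9, 41/18).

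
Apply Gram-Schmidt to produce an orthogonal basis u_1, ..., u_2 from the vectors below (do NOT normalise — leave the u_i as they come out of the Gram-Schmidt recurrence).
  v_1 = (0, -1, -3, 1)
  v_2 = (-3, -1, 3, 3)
Orthogonal basis:
  u_1 = (0, -1, -3, 1)
  u_2 = (-3, -16/11, 18/11, 38/11)

Apply the Gram-Schmidt recurrence
  u_1 = v_1
  u_i = v_i − Σ_{j<i} ((v_i · u_j) / (u_j · u_j)) · u_j.

Step by step this gives:
  u_1 = (0, -1, -3, 1)
  u_2 = (-3, -16/11, 18/11, 38/11)

Orthogonality check:
  u_2 · u_1 = 0 (should be 0)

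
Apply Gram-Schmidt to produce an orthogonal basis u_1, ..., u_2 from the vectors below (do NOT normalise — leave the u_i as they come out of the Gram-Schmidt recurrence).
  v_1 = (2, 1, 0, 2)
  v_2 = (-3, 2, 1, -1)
Orthogonal basis:
  u_1 = (2, 1, 0, 2)
  u_2 = (-5/3, 8/3, 1, 1/3)

Apply the Gram-Schmidt recurrence
  u_1 = v_1
  u_i = v_i − Σ_{j<i} ((v_i · u_j) / (u_j · u_j)) · u_j.

Step by step this gives:
  u_1 = (2, 1, 0, 2)
  u_2 = (-5/3, 8/3, 1, 1/3)

Orthogonality check:
  u_2 · u_1 = 0 (should be 0)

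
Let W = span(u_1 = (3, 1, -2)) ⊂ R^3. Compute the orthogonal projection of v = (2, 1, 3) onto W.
proj_W(v) = (3/14, 1/14, -1/7)

Set up U = [u_1 | ... | u_1] ∈ R^(3×1). The projector onto W = col(U) is P = U (U^T U)^(-1) U^T.
Compute U^T U =
  [14],
and U^T v = (1).
Solve U^T U · c = U^T v for the coefficients: c = (1/14). The projection is proj_W(v) = U c.
Check: (v - proj_W(v)) · u_1 = 0  (should be 0).
Result: proj_W(v) = (3/14, 1/14, -1/7).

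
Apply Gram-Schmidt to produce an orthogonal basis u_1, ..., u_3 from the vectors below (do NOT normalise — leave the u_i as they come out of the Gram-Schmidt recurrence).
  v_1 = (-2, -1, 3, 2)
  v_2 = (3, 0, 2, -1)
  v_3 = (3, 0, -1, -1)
Orthogonal basis:
  u_1 = (-2, -1, 3, 2)
  u_2 = (25/9, -1/9, 7/3, -7/9)
  u_3 = (51/124, -69/124, -39/124, 75/124)

Apply the Gram-Schmidt recurrence
  u_1 = v_1
  u_i = v_i − Σ_{j<i} ((v_i · u_j) / (u_j · u_j)) · u_j.

Step by step this gives:
  u_1 = (-2, -1, 3, 2)
  u_2 = (25/9, -1/9, 7/3, -7/9)
  u_3 = (51/124, -69/124, -39/124, 75/124)

Orthogonality check:
  u_2 · u_1 = 0 (should be 0)
  u_3 · u_1 = 0 (should be 0)
  u_3 · u_2 = 0 (should be 0)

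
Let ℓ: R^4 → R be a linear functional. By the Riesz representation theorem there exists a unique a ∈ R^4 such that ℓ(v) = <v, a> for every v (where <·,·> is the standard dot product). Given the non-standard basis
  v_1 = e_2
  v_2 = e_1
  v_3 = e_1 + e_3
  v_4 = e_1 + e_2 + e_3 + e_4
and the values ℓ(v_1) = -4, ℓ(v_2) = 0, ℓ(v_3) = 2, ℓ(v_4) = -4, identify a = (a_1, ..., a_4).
a = (0, -4, 2, -2)

Write a = (a_1, ..., a_4) in the standard basis. For each basis vector v_i, ℓ(v_i) = <v_i, a> is a linear equation in the a_j's. Collect the n equations into a matrix system V a = ℓ, where row i of V is v_i (expressed in the standard basis). Since V is invertible (lower-triangular with 1s on the diagonal, up to permutation), solve by back-substitution:
  V =
[[0, 1, 0, 0],
 [1, 0, 0, 0],
 [1, 0, 1, 0],
 [1, 1, 1, 1]]
  V a = (-4, 0, 2, -4)
Solving gives a = (0, -4, 2, -2).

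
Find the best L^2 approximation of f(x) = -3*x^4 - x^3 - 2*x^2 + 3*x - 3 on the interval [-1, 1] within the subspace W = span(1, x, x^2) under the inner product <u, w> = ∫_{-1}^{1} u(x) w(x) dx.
g(x) = -32*x^2/7 + 12*x/5 - 96/35

The best approximation g ∈ W is the orthogonal projection of f onto W. Writing g = a_0 + a_1 x + a_2 x^2, the coefficients solve the normal equations G · a = b where
  G_{ij} = <φ_i, φ_j> and b_i = <f, φ_i>, with φ_0 = 1, φ_1 = x, φ_2 = x^2.
G =
  [2, 0, 2/3]
  [0, 2/3, 0]
  [2/3, 0, 2/5],
b = (-128/15, 8/5, -128/35).
Solving gives a_0 = -96/35, a_1 = 12/5, a_2 = -32/7, so
  g(x) = -32*x^2/7 + 12*x/5 - 96/35.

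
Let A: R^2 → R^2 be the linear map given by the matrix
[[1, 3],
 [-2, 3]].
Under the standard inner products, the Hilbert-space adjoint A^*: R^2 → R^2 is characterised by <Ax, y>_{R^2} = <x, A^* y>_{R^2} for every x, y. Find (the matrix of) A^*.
A^* = A^T =
[[1, -2],
 [3, 3]]

For real matrices with standard dot products, the defining identity <Ax, y> = <x, A^* y> gives (Ax)^T y = x^T (A^*) y, i.e. x^T A^T y = x^T (A^*) y. Since this holds for all x, y, we must have A^* = A^T. Therefore
A^* =
[[1, -2],
 [3, 3]].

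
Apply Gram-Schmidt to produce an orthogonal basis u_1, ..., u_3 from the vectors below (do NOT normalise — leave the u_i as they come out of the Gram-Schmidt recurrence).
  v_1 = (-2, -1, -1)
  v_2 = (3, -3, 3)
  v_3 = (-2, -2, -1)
Orthogonal basis:
  u_1 = (-2, -1, -1)
  u_2 = (1, -4, 2)
  u_3 = (1/7, -1/14, -3/14)

Apply the Gram-Schmidt recurrence
  u_1 = v_1
  u_i = v_i − Σ_{j<i} ((v_i · u_j) / (u_j · u_j)) · u_j.

Step by step this gives:
  u_1 = (-2, -1, -1)
  u_2 = (1, -4, 2)
  u_3 = (1/7, -1/14, -3/14)

Orthogonality check:
  u_2 · u_1 = 0 (should be 0)
  u_3 · u_1 = 0 (should be 0)
  u_3 · u_2 = 0 (should be 0)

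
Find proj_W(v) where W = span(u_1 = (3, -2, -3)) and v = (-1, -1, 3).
proj_W(v) = (-15/11, 10/11, 15/11)

Set up U = [u_1 | ... | u_1] ∈ R^(3×1). The projector onto W = col(U) is P = U (U^T U)^(-1) U^T.
Compute U^T U =
  [22],
and U^T v = (-10).
Solve U^T U · c = U^T v for the coefficients: c = (-5/11). The projection is proj_W(v) = U c.
Check: (v - proj_W(v)) · u_1 = 0  (should be 0).
Result: proj_W(v) = (-15/11, 10/11, 15/11).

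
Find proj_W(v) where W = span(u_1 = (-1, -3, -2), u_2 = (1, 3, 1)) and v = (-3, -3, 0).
proj_W(v) = (-6/5, -18/5, 0)

Set up U = [u_1 | ... | u_2] ∈ R^(3×2). The projector onto W = col(U) is P = U (U^T U)^(-1) U^T.
Compute U^T U =
  [14, -12]
  [-12, 11],
and U^T v = (12, -12).
Solve U^T U · c = U^T v for the coefficients: c = (-6/5, -12/5). The projection is proj_W(v) = U c.
Check: (v - proj_W(v)) · u_1 = 0  (should be 0).
Check: (v - proj_W(v)) · u_2 = 0  (should be 0).
Result: proj_W(v) = (-6/5, -18/5, 0).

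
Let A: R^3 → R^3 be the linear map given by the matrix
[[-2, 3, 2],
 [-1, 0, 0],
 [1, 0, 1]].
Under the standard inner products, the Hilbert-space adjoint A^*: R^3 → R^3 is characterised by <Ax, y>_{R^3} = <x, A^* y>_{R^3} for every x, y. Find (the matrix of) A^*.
A^* = A^T =
[[-2, -1, 1],
 [3, 0, 0],
 [2, 0, 1]]

For real matrices with standard dot products, the defining identity <Ax, y> = <x, A^* y> gives (Ax)^T y = x^T (A^*) y, i.e. x^T A^T y = x^T (A^*) y. Since this holds for all x, y, we must have A^* = A^T. Therefore
A^* =
[[-2, -1, 1],
 [3, 0, 0],
 [2, 0, 1]].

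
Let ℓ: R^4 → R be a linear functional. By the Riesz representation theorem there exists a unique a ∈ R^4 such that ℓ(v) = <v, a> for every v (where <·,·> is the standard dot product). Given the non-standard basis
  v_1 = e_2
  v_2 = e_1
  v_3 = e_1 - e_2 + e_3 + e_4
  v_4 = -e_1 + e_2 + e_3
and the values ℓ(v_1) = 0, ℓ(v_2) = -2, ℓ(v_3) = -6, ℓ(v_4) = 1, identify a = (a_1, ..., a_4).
a = (-2, 0, -1, -3)

Write a = (a_1, ..., a_4) in the standard basis. For each basis vector v_i, ℓ(v_i) = <v_i, a> is a linear equation in the a_j's. Collect the n equations into a matrix system V a = ℓ, where row i of V is v_i (expressed in the standard basis). Since V is invertible (lower-triangular with 1s on the diagonal, up to permutation), solve by back-substitution:
  V =
[[0, 1, 0, 0],
 [1, 0, 0, 0],
 [1, -1, 1, 1],
 [-1, 1, 1, 0]]
  V a = (0, -2, -6, 1)
Solving gives a = (-2, 0, -1, -3).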